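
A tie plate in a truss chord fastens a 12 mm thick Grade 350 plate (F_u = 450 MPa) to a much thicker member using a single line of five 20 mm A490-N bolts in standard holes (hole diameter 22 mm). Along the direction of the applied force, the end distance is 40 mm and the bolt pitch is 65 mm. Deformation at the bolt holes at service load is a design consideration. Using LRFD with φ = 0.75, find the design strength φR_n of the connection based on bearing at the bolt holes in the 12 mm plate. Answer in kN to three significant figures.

919 kN

Per bolt r_n = 1.2 l_c t F_u ≤ 2.4 d t F_u; upper limit = 2.4 × 20 × 12 × 450 / 1000 = 259.2 kN.
Edge bolt: l_c = 40 − 22/2 = 29 mm → 1.2 × 29 × 12 × 450 / 1000 = 187.9 → r_n = 187.9 kN.
Interior bolts: l_c = 65 − 22 = 43 mm → 1.2 × 43 × 12 × 450 / 1000 = 278.6 → r_n = 259.2 kN.
R_n = 1 × 187.9 + 4 × 259.2 = 1225 kN.
Design strength φR_n = 0.75 × 1225 = 919 kN.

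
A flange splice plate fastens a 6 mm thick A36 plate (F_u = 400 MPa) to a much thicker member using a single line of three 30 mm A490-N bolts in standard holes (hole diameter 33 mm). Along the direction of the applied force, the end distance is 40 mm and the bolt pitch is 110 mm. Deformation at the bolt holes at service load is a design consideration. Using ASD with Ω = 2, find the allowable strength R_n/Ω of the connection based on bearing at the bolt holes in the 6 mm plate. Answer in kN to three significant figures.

Per bolt r_n = 1.2 l_c t F_u ≤ 2.4 d t F_u; upper limit = 2.4 × 30 × 6 × 400 / 1000 = 172.8 kN.
Edge bolt: l_c = 40 − 33/2 = 23.5 mm → 1.2 × 23.5 × 6 × 400 / 1000 = 67.68 → r_n = 67.68 kN.
Interior bolts: l_c = 110 − 33 = 77 mm → 1.2 × 77 × 6 × 400 / 1000 = 221.8 → r_n = 172.8 kN.
R_n = 1 × 67.68 + 2 × 172.8 = 413.3 kN.
Allowable strength R_n/Ω = 413.3 / 2 = 207 kN.

207 kN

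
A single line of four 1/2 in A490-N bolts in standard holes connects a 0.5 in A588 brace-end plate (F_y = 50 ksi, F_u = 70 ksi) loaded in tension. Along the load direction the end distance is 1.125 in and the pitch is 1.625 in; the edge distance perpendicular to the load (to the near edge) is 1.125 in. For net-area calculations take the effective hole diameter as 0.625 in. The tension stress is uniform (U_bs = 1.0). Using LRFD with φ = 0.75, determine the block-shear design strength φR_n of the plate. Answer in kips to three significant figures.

Shear plane L_v = 1.125 + 3·1.625 = 6 in; A_gv = 6 × 0.5 = 3 in².
A_nv = (6 − 3.5·0.625) × 0.5 = 1.906 in².
A_nt = (1.125 − 0.5·0.625) × 0.5 = 0.4062 in².
0.6 F_u A_nv = 80.06 kips; 0.6 F_y A_gv = 90 kips → shear rupture governs the shear term.
R_n = 80.06 + 1.0 × 70 × 0.4062 = 108.5 kips.
Design strength φR_n = 0.75 × 108.5 = 81.4 kips.

81.4 kips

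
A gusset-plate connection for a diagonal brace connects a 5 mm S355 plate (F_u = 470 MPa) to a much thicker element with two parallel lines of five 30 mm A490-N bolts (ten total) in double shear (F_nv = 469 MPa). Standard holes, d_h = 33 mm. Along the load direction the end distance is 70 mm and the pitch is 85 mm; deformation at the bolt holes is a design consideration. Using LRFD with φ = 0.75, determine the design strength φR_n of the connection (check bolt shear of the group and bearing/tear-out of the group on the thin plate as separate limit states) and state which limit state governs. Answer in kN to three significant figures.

Bolt shear: A_b = π·30²/4 = 706.9 mm²; R_n = 469 × 706.9 × 10 × 2 / 1000 = 6630 kN → 0.75 × 6630 = 4970 kN.
Bearing (1.2 l_c t F_u ≤ 2.4 d t F_u): upper limit = 2.4·30·5·470 / 1000 = 169.2 kN.
  Edge l_c = 70 − 33/2 = 53.5 → r_n = 150.9 kN; interior l_c = 85 − 33 = 52 → r_n = 146.6 kN.
  R_n,bearing = 2·150.9 + 8·146.6 = 1475 kN → 0.75 × 1475 = 1110 kN.
Bearing governs: 1110 kN.

1110 kN (bearing governs)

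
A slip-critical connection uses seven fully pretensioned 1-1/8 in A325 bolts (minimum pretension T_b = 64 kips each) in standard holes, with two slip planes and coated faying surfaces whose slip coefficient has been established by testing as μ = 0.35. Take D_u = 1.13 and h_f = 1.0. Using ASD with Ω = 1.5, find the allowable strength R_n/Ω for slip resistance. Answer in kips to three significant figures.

236 kips

R_n = μ · D_u · h_f · T_b · n_s · n_b = 0.35 × 1.13 × 1.0 × 64 × 2 × 7 = 354.4 kips.
Allowable strength R_n/Ω = 354.4 / 1.5 = 236 kips.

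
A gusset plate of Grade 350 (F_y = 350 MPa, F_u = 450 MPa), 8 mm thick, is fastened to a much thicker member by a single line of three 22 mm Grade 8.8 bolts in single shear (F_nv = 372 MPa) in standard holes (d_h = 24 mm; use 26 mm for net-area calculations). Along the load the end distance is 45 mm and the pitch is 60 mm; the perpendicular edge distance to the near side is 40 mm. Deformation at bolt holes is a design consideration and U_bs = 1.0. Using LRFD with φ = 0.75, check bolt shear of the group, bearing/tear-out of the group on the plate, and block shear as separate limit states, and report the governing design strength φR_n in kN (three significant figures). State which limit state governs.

Bolt shear: A_b = π·22²/4 = 380.1 mm²; R_n = 372 × 380.1 × 3 × 1 / 1000 = 424.2 kN → 0.75 × 424.2 = 318 kN.
Bearing: edge l_c = 33, r_n = 142.6 kN; interior l_c = 36, r_n = 155.5 kN; R_n = 142.6 + 2·155.5 = 453.6 kN → 340 kN.
Block shear: A_gv = 1320, A_nv = 800, A_nt = 216 mm²; R_n = min(0.6F_uA_nv, 0.6F_yA_gv) + U_bs·F_u·A_nt = 313.2 kN → 235 kN.
Block shear governs: 235 kN.

235 kN (block shear governs)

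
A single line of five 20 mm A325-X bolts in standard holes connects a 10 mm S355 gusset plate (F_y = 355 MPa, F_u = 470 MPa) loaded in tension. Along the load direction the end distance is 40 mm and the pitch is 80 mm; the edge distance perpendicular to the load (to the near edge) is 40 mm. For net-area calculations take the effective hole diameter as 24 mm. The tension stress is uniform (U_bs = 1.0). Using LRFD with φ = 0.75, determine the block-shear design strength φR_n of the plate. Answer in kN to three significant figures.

632 kN

Shear plane L_v = 40 + 4·80 = 360 mm; A_gv = 360 × 10 = 3600 mm².
A_nv = (360 − 4.5·24) × 10 = 2520 mm².
A_nt = (40 − 0.5·24) × 10 = 280 mm².
0.6 F_u A_nv = 710.6 kN; 0.6 F_y A_gv = 766.8 kN → shear rupture governs the shear term.
R_n = 710.6 + 1.0 × 470 × 280 / 1000 = 842.2 kN.
Design strength φR_n = 0.75 × 842.2 = 632 kN.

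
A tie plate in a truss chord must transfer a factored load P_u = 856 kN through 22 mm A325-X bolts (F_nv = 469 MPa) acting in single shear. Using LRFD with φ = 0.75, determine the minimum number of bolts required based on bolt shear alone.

7 bolts

A_b = π·22²/4 = 380.1 mm².
Per-bolt design strength φR_n = 0.75 × 469 × 380.1 × 1 / 1000 = 133.7 kN.
n ≥ 856 / 133.7 = 6.402 → use 7 bolts.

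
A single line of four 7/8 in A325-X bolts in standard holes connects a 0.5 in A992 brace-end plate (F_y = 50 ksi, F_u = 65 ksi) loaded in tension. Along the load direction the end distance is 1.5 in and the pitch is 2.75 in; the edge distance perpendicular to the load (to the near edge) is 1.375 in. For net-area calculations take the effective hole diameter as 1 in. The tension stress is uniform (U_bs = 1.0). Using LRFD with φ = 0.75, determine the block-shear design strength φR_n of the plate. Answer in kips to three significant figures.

Shear plane L_v = 1.5 + 3·2.75 = 9.75 in; A_gv = 9.75 × 0.5 = 4.875 in².
A_nv = (9.75 − 3.5·1) × 0.5 = 3.125 in².
A_nt = (1.375 − 0.5·1) × 0.5 = 0.4375 in².
0.6 F_u A_nv = 121.9 kips; 0.6 F_y A_gv = 146.2 kips → shear rupture governs the shear term.
R_n = 121.9 + 1.0 × 65 × 0.4375 = 150.3 kips.
Design strength φR_n = 0.75 × 150.3 = 113 kips.

113 kips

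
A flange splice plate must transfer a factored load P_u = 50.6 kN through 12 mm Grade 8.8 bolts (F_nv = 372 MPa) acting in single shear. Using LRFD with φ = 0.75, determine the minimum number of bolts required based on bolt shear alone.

2 bolts

A_b = π·12²/4 = 113.1 mm².
Per-bolt design strength φR_n = 0.75 × 372 × 113.1 × 1 / 1000 = 31.55 kN.
n ≥ 50.6 / 31.55 = 1.604 → use 2 bolts.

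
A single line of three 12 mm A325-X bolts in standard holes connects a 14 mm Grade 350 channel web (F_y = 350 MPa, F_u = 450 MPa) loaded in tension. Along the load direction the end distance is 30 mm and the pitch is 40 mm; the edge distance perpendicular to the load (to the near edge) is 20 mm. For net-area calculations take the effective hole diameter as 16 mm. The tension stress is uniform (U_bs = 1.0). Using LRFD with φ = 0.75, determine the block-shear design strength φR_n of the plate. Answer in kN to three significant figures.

Shear plane L_v = 30 + 2·40 = 110 mm; A_gv = 110 × 14 = 1540 mm².
A_nv = (110 − 2.5·16) × 14 = 980 mm².
A_nt = (20 − 0.5·16) × 14 = 168 mm².
0.6 F_u A_nv = 264.6 kN; 0.6 F_y A_gv = 323.4 kN → shear rupture governs the shear term.
R_n = 264.6 + 1.0 × 450 × 168 / 1000 = 340.2 kN.
Design strength φR_n = 0.75 × 340.2 = 255 kN.

255 kN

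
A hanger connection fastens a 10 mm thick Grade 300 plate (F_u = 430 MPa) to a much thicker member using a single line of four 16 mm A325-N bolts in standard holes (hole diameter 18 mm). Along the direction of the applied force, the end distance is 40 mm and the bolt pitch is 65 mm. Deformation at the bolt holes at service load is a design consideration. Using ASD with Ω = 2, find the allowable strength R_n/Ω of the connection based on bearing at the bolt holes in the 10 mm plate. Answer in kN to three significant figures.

Per bolt r_n = 1.2 l_c t F_u ≤ 2.4 d t F_u; upper limit = 2.4 × 16 × 10 × 430 / 1000 = 165.1 kN.
Edge bolt: l_c = 40 − 18/2 = 31 mm → 1.2 × 31 × 10 × 430 / 1000 = 160 → r_n = 160 kN.
Interior bolts: l_c = 65 − 18 = 47 mm → 1.2 × 47 × 10 × 430 / 1000 = 242.5 → r_n = 165.1 kN.
R_n = 1 × 160 + 3 × 165.1 = 655.3 kN.
Allowable strength R_n/Ω = 655.3 / 2 = 328 kN.

328 kN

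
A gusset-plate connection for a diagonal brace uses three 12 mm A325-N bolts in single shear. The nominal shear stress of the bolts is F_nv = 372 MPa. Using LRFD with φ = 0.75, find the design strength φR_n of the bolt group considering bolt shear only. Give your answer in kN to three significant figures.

94.7 kN

A_b = π × 12² / 4 = 113.1 mm².
R_n = F_nv · A_b · n · n_s = 372 × 113.1 × 3 × 1 / 1000 = 126.2 kN.
Design strength φR_n = 0.75 × 126.2 = 94.7 kN.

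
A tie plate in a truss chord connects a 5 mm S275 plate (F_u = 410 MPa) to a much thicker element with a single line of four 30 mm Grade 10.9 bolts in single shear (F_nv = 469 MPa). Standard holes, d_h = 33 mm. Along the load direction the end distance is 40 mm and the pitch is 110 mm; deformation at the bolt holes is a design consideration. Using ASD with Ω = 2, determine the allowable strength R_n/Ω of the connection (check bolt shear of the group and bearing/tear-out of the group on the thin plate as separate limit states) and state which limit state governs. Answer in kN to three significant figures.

Bolt shear: A_b = π·30²/4 = 706.9 mm²; R_n = 469 × 706.9 × 4 × 1 / 1000 = 1326 kN → 1326 / 2 = 663 kN.
Bearing (1.2 l_c t F_u ≤ 2.4 d t F_u): upper limit = 2.4·30·5·410 / 1000 = 147.6 kN.
  Edge l_c = 40 − 33/2 = 23.5 → r_n = 57.81 kN; interior l_c = 110 − 33 = 77 → r_n = 147.6 kN.
  R_n,bearing = 1·57.81 + 3·147.6 = 500.6 kN → 500.6 / 2 = 250 kN.
Bearing governs: 250 kN.

250 kN (bearing governs)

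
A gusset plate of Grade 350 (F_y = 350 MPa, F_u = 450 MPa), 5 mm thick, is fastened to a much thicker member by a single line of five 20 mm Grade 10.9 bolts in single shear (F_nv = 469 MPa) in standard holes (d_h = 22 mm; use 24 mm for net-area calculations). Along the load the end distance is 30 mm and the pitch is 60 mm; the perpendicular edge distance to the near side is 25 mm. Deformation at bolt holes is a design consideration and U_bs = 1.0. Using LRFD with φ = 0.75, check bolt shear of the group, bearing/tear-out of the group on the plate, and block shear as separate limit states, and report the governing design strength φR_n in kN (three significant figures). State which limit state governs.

186 kN (block shear governs)

Bolt shear: A_b = π·20²/4 = 314.2 mm²; R_n = 469 × 314.2 × 5 × 1 / 1000 = 736.7 kN → 0.75 × 736.7 = 553 kN.
Bearing: edge l_c = 19, r_n = 51.3 kN; interior l_c = 38, r_n = 102.6 kN; R_n = 51.3 + 4·102.6 = 461.7 kN → 346 kN.
Block shear: A_gv = 1350, A_nv = 810, A_nt = 65 mm²; R_n = min(0.6F_uA_nv, 0.6F_yA_gv) + U_bs·F_u·A_nt = 248 kN → 186 kN.
Block shear governs: 186 kN.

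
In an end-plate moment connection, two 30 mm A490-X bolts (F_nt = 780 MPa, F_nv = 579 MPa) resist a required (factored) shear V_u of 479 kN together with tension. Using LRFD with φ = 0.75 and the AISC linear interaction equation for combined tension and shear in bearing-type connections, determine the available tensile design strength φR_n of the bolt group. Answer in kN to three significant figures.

430 kN

A_b = π·30²/4 = 706.9 mm²; f_rv = 479 × 1000 / (2 × 706.9) = 338.8 MPa.
F'_nt = 1.3 F_nt − (F_nt / φF_nv) f_rv = 1.3·780 − (780/(0.75·579))·338.8 = 405.4 MPa, capped at F_nt → F'_nt = 405.4 MPa.
R_n = F'_nt · A_b · n = 405.4 × 706.9 × 2 / 1000 = 573.1 kN.
Design strength φR_n = 0.75 × 573.1 = 430 kN.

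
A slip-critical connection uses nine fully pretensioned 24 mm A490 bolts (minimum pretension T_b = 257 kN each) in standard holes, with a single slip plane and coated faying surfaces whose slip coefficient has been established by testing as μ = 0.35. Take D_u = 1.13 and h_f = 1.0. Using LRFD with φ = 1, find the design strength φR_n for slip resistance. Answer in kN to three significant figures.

915 kN

R_n = μ · D_u · h_f · T_b · n_s · n_b = 0.35 × 1.13 × 1.0 × 257 × 1 × 9 = 914.8 kN.
Design strength φR_n = 1 × 914.8 = 915 kN.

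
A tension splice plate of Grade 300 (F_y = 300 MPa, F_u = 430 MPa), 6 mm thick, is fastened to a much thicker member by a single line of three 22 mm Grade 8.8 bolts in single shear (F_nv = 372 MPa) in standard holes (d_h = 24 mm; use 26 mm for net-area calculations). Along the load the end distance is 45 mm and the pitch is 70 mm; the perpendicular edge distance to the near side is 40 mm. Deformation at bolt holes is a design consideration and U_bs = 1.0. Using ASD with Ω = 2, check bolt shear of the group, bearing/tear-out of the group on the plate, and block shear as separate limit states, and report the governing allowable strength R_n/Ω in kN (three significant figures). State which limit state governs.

128 kN (block shear governs)

Bolt shear: A_b = π·22²/4 = 380.1 mm²; R_n = 372 × 380.1 × 3 × 1 / 1000 = 424.2 kN → 424.2 / 2 = 212 kN.
Bearing: edge l_c = 33, r_n = 102.2 kN; interior l_c = 46, r_n = 136.2 kN; R_n = 102.2 + 2·136.2 = 374.6 kN → 187 kN.
Block shear: A_gv = 1110, A_nv = 720, A_nt = 162 mm²; R_n = min(0.6F_uA_nv, 0.6F_yA_gv) + U_bs·F_u·A_nt = 255.4 kN → 128 kN.
Block shear governs: 128 kN.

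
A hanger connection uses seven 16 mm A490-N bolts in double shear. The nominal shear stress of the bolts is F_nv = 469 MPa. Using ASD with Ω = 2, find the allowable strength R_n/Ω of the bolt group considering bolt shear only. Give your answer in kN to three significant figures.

A_b = π × 16² / 4 = 201.1 mm².
R_n = F_nv · A_b · n · n_s = 469 × 201.1 × 7 × 2 / 1000 = 1320 kN.
Allowable strength R_n/Ω = 1320 / 2 = 660 kN.

660 kN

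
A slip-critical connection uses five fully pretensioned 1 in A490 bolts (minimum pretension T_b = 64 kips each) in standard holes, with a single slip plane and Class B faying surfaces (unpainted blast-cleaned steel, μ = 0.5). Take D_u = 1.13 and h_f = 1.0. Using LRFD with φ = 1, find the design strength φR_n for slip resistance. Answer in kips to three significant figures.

R_n = μ · D_u · h_f · T_b · n_s · n_b = 0.5 × 1.13 × 1.0 × 64 × 1 × 5 = 180.8 kips.
Design strength φR_n = 1 × 180.8 = 181 kips.

181 kips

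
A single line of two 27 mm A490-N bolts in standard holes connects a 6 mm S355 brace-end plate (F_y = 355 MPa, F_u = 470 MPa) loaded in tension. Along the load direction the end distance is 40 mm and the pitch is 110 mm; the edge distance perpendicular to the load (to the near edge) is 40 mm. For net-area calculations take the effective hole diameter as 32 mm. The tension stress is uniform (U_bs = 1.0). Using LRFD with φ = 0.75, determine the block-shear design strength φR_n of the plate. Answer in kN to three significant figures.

180 kN

Shear plane L_v = 40 + 1·110 = 150 mm; A_gv = 150 × 6 = 900 mm².
A_nv = (150 − 1.5·32) × 6 = 612 mm².
A_nt = (40 − 0.5·32) × 6 = 144 mm².
0.6 F_u A_nv = 172.6 kN; 0.6 F_y A_gv = 191.7 kN → shear rupture governs the shear term.
R_n = 172.6 + 1.0 × 470 × 144 / 1000 = 240.3 kN.
Design strength φR_n = 0.75 × 240.3 = 180 kN.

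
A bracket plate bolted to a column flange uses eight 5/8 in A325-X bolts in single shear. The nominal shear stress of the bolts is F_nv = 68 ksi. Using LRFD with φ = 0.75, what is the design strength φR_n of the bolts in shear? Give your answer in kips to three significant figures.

A_b = π × 0.625² / 4 = 0.3068 in².
R_n = F_nv · A_b · n · n_s = 68 × 0.3068 × 8 × 1 = 166.9 kips.
Design strength φR_n = 0.75 × 166.9 = 125 kips.

125 kips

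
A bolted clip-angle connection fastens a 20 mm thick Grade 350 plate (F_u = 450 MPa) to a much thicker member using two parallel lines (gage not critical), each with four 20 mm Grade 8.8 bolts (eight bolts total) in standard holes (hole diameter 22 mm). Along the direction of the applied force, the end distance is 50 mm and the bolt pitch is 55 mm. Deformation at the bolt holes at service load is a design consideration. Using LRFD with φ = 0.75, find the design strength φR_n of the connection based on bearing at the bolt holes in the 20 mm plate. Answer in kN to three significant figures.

Per bolt r_n = 1.2 l_c t F_u ≤ 2.4 d t F_u; upper limit = 2.4 × 20 × 20 × 450 / 1000 = 432 kN.
Edge bolt: l_c = 50 − 22/2 = 39 mm → 1.2 × 39 × 20 × 450 / 1000 = 421.2 → r_n = 421.2 kN.
Interior bolts: l_c = 55 − 22 = 33 mm → 1.2 × 33 × 20 × 450 / 1000 = 356.4 → r_n = 356.4 kN.
R_n = 2 × 421.2 + 6 × 356.4 = 2981 kN.
Design strength φR_n = 0.75 × 2981 = 2240 kN.

2240 kN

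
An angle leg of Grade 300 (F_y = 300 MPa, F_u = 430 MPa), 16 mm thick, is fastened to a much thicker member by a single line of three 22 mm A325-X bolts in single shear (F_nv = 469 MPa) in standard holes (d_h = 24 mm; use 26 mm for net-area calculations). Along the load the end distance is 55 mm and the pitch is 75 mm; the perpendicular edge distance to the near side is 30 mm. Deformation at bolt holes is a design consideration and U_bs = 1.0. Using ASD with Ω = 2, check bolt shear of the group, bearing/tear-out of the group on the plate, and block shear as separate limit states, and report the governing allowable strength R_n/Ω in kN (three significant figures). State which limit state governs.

Bolt shear: A_b = π·22²/4 = 380.1 mm²; R_n = 469 × 380.1 × 3 × 1 / 1000 = 534.8 kN → 534.8 / 2 = 267 kN.
Bearing: edge l_c = 43, r_n = 355 kN; interior l_c = 51, r_n = 363.3 kN; R_n = 355 + 2·363.3 = 1082 kN → 541 kN.
Block shear: A_gv = 3280, A_nv = 2240, A_nt = 272 mm²; R_n = min(0.6F_uA_nv, 0.6F_yA_gv) + U_bs·F_u·A_nt = 694.9 kN → 347 kN.
Bolt shear governs: 267 kN.

267 kN (bolt shear governs)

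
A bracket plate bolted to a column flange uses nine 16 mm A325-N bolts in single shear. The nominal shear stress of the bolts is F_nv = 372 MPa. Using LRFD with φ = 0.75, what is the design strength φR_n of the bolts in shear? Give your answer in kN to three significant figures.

505 kN

A_b = π × 16² / 4 = 201.1 mm².
R_n = F_nv · A_b · n · n_s = 372 × 201.1 × 9 × 1 / 1000 = 673.2 kN.
Design strength φR_n = 0.75 × 673.2 = 505 kN.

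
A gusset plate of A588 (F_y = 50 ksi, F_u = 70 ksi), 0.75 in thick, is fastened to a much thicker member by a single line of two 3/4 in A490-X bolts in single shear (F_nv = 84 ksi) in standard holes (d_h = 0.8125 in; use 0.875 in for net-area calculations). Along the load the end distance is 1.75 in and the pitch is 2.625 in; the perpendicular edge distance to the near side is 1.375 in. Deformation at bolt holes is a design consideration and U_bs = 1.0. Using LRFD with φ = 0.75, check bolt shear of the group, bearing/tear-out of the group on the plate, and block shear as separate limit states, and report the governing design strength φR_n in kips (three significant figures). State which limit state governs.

55.7 kips (bolt shear governs)

Bolt shear: A_b = π·0.75²/4 = 0.4418 in²; R_n = 84 × 0.4418 × 2 × 1 = 74.22 kips → 0.75 × 74.22 = 55.7 kips.
Bearing: edge l_c = 1.344, r_n = 84.66 kips; interior l_c = 1.812, r_n = 94.5 kips; R_n = 84.66 + 1·94.5 = 179.2 kips → 134 kips.
Block shear: A_gv = 3.281, A_nv = 2.297, A_nt = 0.7031 in²; R_n = min(0.6F_uA_nv, 0.6F_yA_gv) + U_bs·F_u·A_nt = 145.7 kips → 109 kips.
Bolt shear governs: 55.7 kips.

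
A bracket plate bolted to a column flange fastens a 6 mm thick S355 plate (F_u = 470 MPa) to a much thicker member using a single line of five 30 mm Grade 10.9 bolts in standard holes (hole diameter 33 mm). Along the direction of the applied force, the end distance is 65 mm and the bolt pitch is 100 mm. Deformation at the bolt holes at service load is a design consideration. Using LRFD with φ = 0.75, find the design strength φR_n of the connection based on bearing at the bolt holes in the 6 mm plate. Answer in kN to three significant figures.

732 kN

Per bolt r_n = 1.2 l_c t F_u ≤ 2.4 d t F_u; upper limit = 2.4 × 30 × 6 × 470 / 1000 = 203 kN.
Edge bolt: l_c = 65 − 33/2 = 48.5 mm → 1.2 × 48.5 × 6 × 470 / 1000 = 164.1 → r_n = 164.1 kN.
Interior bolts: l_c = 100 − 33 = 67 mm → 1.2 × 67 × 6 × 470 / 1000 = 226.7 → r_n = 203 kN.
R_n = 1 × 164.1 + 4 × 203 = 976.3 kN.
Design strength φR_n = 0.75 × 976.3 = 732 kN.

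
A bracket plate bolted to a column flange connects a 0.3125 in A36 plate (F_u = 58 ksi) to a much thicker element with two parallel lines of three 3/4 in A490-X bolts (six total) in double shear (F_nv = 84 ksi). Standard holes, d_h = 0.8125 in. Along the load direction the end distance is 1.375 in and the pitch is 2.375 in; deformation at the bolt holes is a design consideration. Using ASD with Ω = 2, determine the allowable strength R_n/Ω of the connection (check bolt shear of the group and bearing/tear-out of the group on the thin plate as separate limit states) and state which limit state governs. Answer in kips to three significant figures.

Bolt shear: A_b = π·0.75²/4 = 0.4418 in²; R_n = 84 × 0.4418 × 6 × 2 = 445.3 kips → 445.3 / 2 = 223 kips.
Bearing (1.2 l_c t F_u ≤ 2.4 d t F_u): upper limit = 2.4·0.75·0.3125·58 = 32.62 kips.
  Edge l_c = 1.375 − 0.8125/2 = 0.9688 → r_n = 21.07 kips; interior l_c = 2.375 − 0.8125 = 1.562 → r_n = 32.62 kips.
  R_n,bearing = 2·21.07 + 4·32.62 = 172.6 kips → 172.6 / 2 = 86.3 kips.
Bearing governs: 86.3 kips.

86.3 kips (bearing governs)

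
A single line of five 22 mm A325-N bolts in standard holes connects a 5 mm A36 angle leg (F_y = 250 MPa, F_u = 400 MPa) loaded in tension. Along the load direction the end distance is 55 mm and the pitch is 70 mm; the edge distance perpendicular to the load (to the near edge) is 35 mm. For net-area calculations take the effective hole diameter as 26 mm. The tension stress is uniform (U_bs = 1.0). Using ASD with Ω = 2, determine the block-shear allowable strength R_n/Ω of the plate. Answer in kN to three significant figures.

148 kN

Shear plane L_v = 55 + 4·70 = 335 mm; A_gv = 335 × 5 = 1675 mm².
A_nv = (335 − 4.5·26) × 5 = 1090 mm².
A_nt = (35 − 0.5·26) × 5 = 110 mm².
0.6 F_u A_nv = 261.6 kN; 0.6 F_y A_gv = 251.2 kN → shear yielding governs the shear term.
R_n = 251.2 + 1.0 × 400 × 110 / 1000 = 295.2 kN.
Allowable strength R_n/Ω = 295.2 / 2 = 148 kN.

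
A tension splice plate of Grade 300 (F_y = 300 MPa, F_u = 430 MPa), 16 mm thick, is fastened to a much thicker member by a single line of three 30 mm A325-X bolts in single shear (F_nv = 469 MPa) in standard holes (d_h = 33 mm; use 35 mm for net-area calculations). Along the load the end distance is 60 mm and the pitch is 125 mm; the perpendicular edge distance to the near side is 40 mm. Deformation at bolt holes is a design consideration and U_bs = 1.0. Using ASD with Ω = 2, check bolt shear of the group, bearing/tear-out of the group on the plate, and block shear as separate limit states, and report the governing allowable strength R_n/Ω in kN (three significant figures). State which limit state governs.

Bolt shear: A_b = π·30²/4 = 706.9 mm²; R_n = 469 × 706.9 × 3 × 1 / 1000 = 994.5 kN → 994.5 / 2 = 497 kN.
Bearing: edge l_c = 43.5, r_n = 359.1 kN; interior l_c = 92, r_n = 495.4 kN; R_n = 359.1 + 2·495.4 = 1350 kN → 675 kN.
Block shear: A_gv = 4960, A_nv = 3560, A_nt = 360 mm²; R_n = min(0.6F_uA_nv, 0.6F_yA_gv) + U_bs·F_u·A_nt = 1048 kN → 524 kN.
Bolt shear governs: 497 kN.

497 kN (bolt shear governs)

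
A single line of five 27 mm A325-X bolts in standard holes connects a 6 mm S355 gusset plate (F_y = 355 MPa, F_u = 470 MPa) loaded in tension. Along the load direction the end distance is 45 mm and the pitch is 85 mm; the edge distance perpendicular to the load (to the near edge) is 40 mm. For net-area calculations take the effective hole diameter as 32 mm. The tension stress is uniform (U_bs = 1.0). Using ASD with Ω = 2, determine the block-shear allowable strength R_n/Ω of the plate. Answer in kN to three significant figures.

Shear plane L_v = 45 + 4·85 = 385 mm; A_gv = 385 × 6 = 2310 mm².
A_nv = (385 − 4.5·32) × 6 = 1446 mm².
A_nt = (40 − 0.5·32) × 6 = 144 mm².
0.6 F_u A_nv = 407.8 kN; 0.6 F_y A_gv = 492 kN → shear rupture governs the shear term.
R_n = 407.8 + 1.0 × 470 × 144 / 1000 = 475.5 kN.
Allowable strength R_n/Ω = 475.5 / 2 = 238 kN.

238 kN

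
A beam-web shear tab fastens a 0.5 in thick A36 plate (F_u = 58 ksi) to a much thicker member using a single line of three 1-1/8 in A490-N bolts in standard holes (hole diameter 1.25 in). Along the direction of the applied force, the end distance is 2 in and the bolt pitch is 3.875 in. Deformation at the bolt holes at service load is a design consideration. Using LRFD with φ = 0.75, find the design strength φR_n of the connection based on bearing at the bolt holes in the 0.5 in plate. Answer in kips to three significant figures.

153 kips

Per bolt r_n = 1.2 l_c t F_u ≤ 2.4 d t F_u; upper limit = 2.4 × 1.125 × 0.5 × 58 = 78.3 kips.
Edge bolt: l_c = 2 − 1.25/2 = 1.375 in → 1.2 × 1.375 × 0.5 × 58 = 47.85 → r_n = 47.85 kips.
Interior bolts: l_c = 3.875 − 1.25 = 2.625 in → 1.2 × 2.625 × 0.5 × 58 = 91.35 → r_n = 78.3 kips.
R_n = 1 × 47.85 + 2 × 78.3 = 204.4 kips.
Design strength φR_n = 0.75 × 204.4 = 153 kips.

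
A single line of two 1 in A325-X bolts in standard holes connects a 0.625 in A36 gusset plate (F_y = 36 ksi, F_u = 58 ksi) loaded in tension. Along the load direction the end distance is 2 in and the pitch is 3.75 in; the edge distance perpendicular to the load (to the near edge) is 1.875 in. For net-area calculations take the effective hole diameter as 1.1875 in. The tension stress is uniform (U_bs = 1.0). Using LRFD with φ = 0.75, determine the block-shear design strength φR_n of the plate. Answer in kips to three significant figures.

Shear plane L_v = 2 + 1·3.75 = 5.75 in; A_gv = 5.75 × 0.625 = 3.594 in².
A_nv = (5.75 − 1.5·1.1875) × 0.625 = 2.48 in².
A_nt = (1.875 − 0.5·1.1875) × 0.625 = 0.8008 in².
0.6 F_u A_nv = 86.32 kips; 0.6 F_y A_gv = 77.62 kips → shear yielding governs the shear term.
R_n = 77.62 + 1.0 × 58 × 0.8008 = 124.1 kips.
Design strength φR_n = 0.75 × 124.1 = 93.1 kips.

93.1 kips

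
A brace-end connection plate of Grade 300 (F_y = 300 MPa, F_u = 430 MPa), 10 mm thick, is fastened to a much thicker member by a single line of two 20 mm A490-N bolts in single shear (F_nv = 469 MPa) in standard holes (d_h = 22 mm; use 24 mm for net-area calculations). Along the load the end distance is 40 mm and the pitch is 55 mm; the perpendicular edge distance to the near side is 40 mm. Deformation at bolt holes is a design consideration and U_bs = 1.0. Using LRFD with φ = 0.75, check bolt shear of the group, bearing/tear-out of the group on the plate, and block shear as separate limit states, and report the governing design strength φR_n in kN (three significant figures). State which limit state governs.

204 kN (block shear governs)

Bolt shear: A_b = π·20²/4 = 314.2 mm²; R_n = 469 × 314.2 × 2 × 1 / 1000 = 294.7 kN → 0.75 × 294.7 = 221 kN.
Bearing: edge l_c = 29, r_n = 149.6 kN; interior l_c = 33, r_n = 170.3 kN; R_n = 149.6 + 1·170.3 = 319.9 kN → 240 kN.
Block shear: A_gv = 950, A_nv = 590, A_nt = 280 mm²; R_n = min(0.6F_uA_nv, 0.6F_yA_gv) + U_bs·F_u·A_nt = 272.6 kN → 204 kN.
Block shear governs: 204 kN.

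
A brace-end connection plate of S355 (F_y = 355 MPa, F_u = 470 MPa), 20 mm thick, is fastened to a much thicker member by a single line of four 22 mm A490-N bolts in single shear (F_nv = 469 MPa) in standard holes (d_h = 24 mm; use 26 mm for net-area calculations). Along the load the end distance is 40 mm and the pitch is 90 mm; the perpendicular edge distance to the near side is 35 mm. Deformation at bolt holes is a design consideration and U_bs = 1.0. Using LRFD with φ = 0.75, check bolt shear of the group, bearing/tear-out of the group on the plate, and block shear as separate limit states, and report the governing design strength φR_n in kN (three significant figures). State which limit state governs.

Bolt shear: A_b = π·22²/4 = 380.1 mm²; R_n = 469 × 380.1 × 4 × 1 / 1000 = 713.1 kN → 0.75 × 713.1 = 535 kN.
Bearing: edge l_c = 28, r_n = 315.8 kN; interior l_c = 66, r_n = 496.3 kN; R_n = 315.8 + 3·496.3 = 1805 kN → 1350 kN.
Block shear: A_gv = 6200, A_nv = 4380, A_nt = 440 mm²; R_n = min(0.6F_uA_nv, 0.6F_yA_gv) + U_bs·F_u·A_nt = 1442 kN → 1080 kN.
Bolt shear governs: 535 kN.

535 kN (bolt shear governs)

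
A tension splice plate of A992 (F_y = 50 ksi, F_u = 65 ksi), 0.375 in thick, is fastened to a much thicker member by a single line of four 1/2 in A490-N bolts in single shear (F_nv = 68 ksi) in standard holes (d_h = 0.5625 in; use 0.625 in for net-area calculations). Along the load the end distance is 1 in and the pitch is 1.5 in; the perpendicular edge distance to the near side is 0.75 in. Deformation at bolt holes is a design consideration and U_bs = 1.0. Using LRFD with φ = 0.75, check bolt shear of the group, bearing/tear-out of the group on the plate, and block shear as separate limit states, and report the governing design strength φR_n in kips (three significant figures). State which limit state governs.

40.1 kips (bolt shear governs)

Bolt shear: A_b = π·0.5²/4 = 0.1963 in²; R_n = 68 × 0.1963 × 4 × 1 = 53.41 kips → 0.75 × 53.41 = 40.1 kips.
Bearing: edge l_c = 0.7188, r_n = 21.02 kips; interior l_c = 0.9375, r_n = 27.42 kips; R_n = 21.02 + 3·27.42 = 103.3 kips → 77.5 kips.
Block shear: A_gv = 2.062, A_nv = 1.242, A_nt = 0.1641 in²; R_n = min(0.6F_uA_nv, 0.6F_yA_gv) + U_bs·F_u·A_nt = 59.11 kips → 44.3 kips.
Bolt shear governs: 40.1 kips.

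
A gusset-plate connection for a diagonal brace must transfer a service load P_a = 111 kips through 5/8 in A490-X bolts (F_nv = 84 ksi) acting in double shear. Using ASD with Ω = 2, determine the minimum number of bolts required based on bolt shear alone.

A_b = π·0.625²/4 = 0.3068 in².
Per-bolt allowable strength R_n/Ω = 84 × 0.3068 × 2 / 2 = 25.77 kips.
n ≥ 111 / 25.77 = 4.307 → use 5 bolts.

5 bolts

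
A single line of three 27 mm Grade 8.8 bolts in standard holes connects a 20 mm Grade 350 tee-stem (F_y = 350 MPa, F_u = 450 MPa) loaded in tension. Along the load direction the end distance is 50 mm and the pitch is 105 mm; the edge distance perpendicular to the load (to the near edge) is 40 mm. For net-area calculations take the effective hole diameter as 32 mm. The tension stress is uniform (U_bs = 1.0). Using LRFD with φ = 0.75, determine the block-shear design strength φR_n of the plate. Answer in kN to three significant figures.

891 kN

Shear plane L_v = 50 + 2·105 = 260 mm; A_gv = 260 × 20 = 5200 mm².
A_nv = (260 − 2.5·32) × 20 = 3600 mm².
A_nt = (40 − 0.5·32) × 20 = 480 mm².
0.6 F_u A_nv = 972 kN; 0.6 F_y A_gv = 1092 kN → shear rupture governs the shear term.
R_n = 972 + 1.0 × 450 × 480 / 1000 = 1188 kN.
Design strength φR_n = 0.75 × 1188 = 891 kN.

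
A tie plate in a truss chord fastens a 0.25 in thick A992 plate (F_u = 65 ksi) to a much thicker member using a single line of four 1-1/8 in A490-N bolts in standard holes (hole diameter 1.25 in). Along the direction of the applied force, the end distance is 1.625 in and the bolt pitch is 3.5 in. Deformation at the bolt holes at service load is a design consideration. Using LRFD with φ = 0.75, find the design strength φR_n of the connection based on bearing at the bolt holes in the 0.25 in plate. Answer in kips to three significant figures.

Per bolt r_n = 1.2 l_c t F_u ≤ 2.4 d t F_u; upper limit = 2.4 × 1.125 × 0.25 × 65 = 43.87 kips.
Edge bolt: l_c = 1.625 − 1.25/2 = 1 in → 1.2 × 1 × 0.25 × 65 = 19.5 → r_n = 19.5 kips.
Interior bolts: l_c = 3.5 − 1.25 = 2.25 in → 1.2 × 2.25 × 0.25 × 65 = 43.87 → r_n = 43.87 kips.
R_n = 1 × 19.5 + 3 × 43.87 = 151.1 kips.
Design strength φR_n = 0.75 × 151.1 = 113 kips.

113 kips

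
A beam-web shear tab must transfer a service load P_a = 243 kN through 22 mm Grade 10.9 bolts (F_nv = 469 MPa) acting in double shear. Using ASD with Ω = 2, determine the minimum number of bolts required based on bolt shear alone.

A_b = π·22²/4 = 380.1 mm².
Per-bolt allowable strength R_n/Ω = 469 × 380.1 × 2 / 1000 / 2 = 178.3 kN.
n ≥ 243 / 178.3 = 1.363 → use 2 bolts.

2 bolts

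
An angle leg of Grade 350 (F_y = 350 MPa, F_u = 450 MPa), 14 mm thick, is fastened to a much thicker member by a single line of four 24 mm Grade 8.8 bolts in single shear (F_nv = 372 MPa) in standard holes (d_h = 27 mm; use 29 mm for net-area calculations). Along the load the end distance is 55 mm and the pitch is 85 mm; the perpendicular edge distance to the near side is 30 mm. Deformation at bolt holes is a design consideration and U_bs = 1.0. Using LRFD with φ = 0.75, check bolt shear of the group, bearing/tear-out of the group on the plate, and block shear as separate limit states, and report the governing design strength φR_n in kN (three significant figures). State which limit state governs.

Bolt shear: A_b = π·24²/4 = 452.4 mm²; R_n = 372 × 452.4 × 4 × 1 / 1000 = 673.2 kN → 0.75 × 673.2 = 505 kN.
Bearing: edge l_c = 41.5, r_n = 313.7 kN; interior l_c = 58, r_n = 362.9 kN; R_n = 313.7 + 3·362.9 = 1402 kN → 1050 kN.
Block shear: A_gv = 4340, A_nv = 2919, A_nt = 217 mm²; R_n = min(0.6F_uA_nv, 0.6F_yA_gv) + U_bs·F_u·A_nt = 885.8 kN → 664 kN.
Bolt shear governs: 505 kN.

505 kN (bolt shear governs)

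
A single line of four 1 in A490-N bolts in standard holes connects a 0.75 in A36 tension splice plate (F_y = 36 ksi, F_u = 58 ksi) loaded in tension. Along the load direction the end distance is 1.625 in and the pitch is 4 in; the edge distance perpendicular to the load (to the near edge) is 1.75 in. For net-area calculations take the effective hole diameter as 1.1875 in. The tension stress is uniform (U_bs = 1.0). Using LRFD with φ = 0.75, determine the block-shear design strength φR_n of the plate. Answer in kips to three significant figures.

Shear plane L_v = 1.625 + 3·4 = 13.62 in; A_gv = 13.62 × 0.75 = 10.22 in².
A_nv = (13.62 − 3.5·1.1875) × 0.75 = 7.102 in².
A_nt = (1.75 − 0.5·1.1875) × 0.75 = 0.8672 in².
0.6 F_u A_nv = 247.1 kips; 0.6 F_y A_gv = 220.7 kips → shear yielding governs the shear term.
R_n = 220.7 + 1.0 × 58 × 0.8672 = 271 kips.
Design strength φR_n = 0.75 × 271 = 203 kips.

203 kips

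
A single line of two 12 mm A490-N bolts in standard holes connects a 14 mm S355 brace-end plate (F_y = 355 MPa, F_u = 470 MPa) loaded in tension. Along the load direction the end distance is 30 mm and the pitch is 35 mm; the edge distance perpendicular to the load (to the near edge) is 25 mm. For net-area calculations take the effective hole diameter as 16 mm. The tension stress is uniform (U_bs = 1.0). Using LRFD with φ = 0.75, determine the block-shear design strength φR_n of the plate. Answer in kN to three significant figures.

Shear plane L_v = 30 + 1·35 = 65 mm; A_gv = 65 × 14 = 910 mm².
A_nv = (65 − 1.5·16) × 14 = 574 mm².
A_nt = (25 − 0.5·16) × 14 = 238 mm².
0.6 F_u A_nv = 161.9 kN; 0.6 F_y A_gv = 193.8 kN → shear rupture governs the shear term.
R_n = 161.9 + 1.0 × 470 × 238 / 1000 = 273.7 kN.
Design strength φR_n = 0.75 × 273.7 = 205 kN.

205 kN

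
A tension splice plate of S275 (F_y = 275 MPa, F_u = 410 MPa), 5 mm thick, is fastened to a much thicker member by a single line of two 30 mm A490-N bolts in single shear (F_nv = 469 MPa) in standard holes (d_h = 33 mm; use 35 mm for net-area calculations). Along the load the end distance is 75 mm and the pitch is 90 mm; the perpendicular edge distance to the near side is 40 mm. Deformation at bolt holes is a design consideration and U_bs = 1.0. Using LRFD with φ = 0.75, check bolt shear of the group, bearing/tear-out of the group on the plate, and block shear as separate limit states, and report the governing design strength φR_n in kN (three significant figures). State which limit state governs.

Bolt shear: A_b = π·30²/4 = 706.9 mm²; R_n = 469 × 706.9 × 2 × 1 / 1000 = 663 kN → 0.75 × 663 = 497 kN.
Bearing: edge l_c = 58.5, r_n = 143.9 kN; interior l_c = 57, r_n = 140.2 kN; R_n = 143.9 + 1·140.2 = 284.1 kN → 213 kN.
Block shear: A_gv = 825, A_nv = 562.5, A_nt = 112.5 mm²; R_n = min(0.6F_uA_nv, 0.6F_yA_gv) + U_bs·F_u·A_nt = 182.2 kN → 137 kN.
Block shear governs: 137 kN.

137 kN (block shear governs)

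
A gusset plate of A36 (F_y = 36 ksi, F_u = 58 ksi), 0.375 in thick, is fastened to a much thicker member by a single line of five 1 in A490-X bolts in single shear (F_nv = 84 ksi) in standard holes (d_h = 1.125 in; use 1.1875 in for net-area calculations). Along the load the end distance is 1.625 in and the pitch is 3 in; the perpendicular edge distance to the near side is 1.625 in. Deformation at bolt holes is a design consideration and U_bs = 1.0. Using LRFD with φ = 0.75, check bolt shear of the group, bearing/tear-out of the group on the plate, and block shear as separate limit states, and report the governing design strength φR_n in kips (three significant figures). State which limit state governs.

Bolt shear: A_b = π·1²/4 = 0.7854 in²; R_n = 84 × 0.7854 × 5 × 1 = 329.9 kips → 0.75 × 329.9 = 247 kips.
Bearing: edge l_c = 1.062, r_n = 27.73 kips; interior l_c = 1.875, r_n = 48.94 kips; R_n = 27.73 + 4·48.94 = 223.5 kips → 168 kips.
Block shear: A_gv = 5.109, A_nv = 3.105, A_nt = 0.3867 in²; R_n = min(0.6F_uA_nv, 0.6F_yA_gv) + U_bs·F_u·A_nt = 130.5 kips → 97.9 kips.
Block shear governs: 97.9 kips.

97.9 kips (block shear governs)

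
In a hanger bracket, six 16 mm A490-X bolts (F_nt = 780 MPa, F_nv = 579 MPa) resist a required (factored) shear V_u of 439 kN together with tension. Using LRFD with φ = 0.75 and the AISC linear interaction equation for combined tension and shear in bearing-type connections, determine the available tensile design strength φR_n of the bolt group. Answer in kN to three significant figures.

A_b = π·16²/4 = 201.1 mm²; f_rv = 439 × 1000 / (6 × 201.1) = 363.9 MPa.
F'_nt = 1.3 F_nt − (F_nt / φF_nv) f_rv = 1.3·780 − (780/(0.75·579))·363.9 = 360.4 MPa, capped at F_nt → F'_nt = 360.4 MPa.
R_n = F'_nt · A_b · n = 360.4 × 201.1 × 6 / 1000 = 434.7 kN.
Design strength φR_n = 0.75 × 434.7 = 326 kN.

326 kN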